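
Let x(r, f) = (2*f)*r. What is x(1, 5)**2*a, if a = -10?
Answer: -1000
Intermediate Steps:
x(r, f) = 2*f*r
x(1, 5)**2*a = (2*5*1)**2*(-10) = 10**2*(-10) = 100*(-10) = -1000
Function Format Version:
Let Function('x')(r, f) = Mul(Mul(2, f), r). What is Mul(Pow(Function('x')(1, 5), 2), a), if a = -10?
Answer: -1000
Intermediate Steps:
Function('x')(r, f) = Mul(2, f, r)
Mul(Pow(Function('x')(1, 5), 2), a) = Mul(Pow(Mul(2, 5, 1), 2), -10) = Mul(Pow(10, 2), -10) = Mul(100, -10) = -1000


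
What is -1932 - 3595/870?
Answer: -336887/174 ≈ -1936.1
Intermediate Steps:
-1932 - 3595/870 = -1932 - 3595*1/870 = -1932 - 719/174 = -336887/174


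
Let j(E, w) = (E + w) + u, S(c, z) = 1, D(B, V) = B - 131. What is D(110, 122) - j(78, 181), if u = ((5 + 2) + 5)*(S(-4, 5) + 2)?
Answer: -316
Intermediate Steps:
D(B, V) = -131 + B
u = 36 (u = ((5 + 2) + 5)*(1 + 2) = (7 + 5)*3 = 12*3 = 36)
j(E, w) = 36 + E + w (j(E, w) = (E + w) + 36 = 36 + E + w)
D(110, 122) - j(78, 181) = (-131 + 110) - (36 + 78 + 181) = -21 - 1*295 = -21 - 295 = -316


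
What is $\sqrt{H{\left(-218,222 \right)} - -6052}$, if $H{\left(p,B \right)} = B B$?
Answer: $2 \sqrt{13834} \approx 235.24$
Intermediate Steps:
$H{\left(p,B \right)} = B^{2}$
$\sqrt{H{\left(-218,222 \right)} - -6052} = \sqrt{222^{2} - -6052} = \sqrt{49284 + \left(-15377 + 21429\right)} = \sqrt{49284 + 6052} = \sqrt{55336} = 2 \sqrt{13834}$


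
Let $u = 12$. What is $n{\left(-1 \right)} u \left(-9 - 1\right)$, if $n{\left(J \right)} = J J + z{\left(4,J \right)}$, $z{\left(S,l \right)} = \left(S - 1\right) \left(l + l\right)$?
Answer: $600$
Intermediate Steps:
$z{\left(S,l \right)} = 2 l \left(-1 + S\right)$ ($z{\left(S,l \right)} = \left(-1 + S\right) 2 l = 2 l \left(-1 + S\right)$)
$n{\left(J \right)} = J^{2} + 6 J$ ($n{\left(J \right)} = J J + 2 J \left(-1 + 4\right) = J^{2} + 2 J 3 = J^{2} + 6 J$)
$n{\left(-1 \right)} u \left(-9 - 1\right) = - (6 - 1) 12 \left(-9 - 1\right) = \left(-1\right) 5 \cdot 12 \left(-9 - 1\right) = \left(-5\right) 12 \left(-10\right) = \left(-60\right) \left(-10\right) = 600$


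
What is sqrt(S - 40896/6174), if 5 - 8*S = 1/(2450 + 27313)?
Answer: I*sqrt(5670684205907)/972258 ≈ 2.4493*I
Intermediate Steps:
S = 74407/119052 (S = 5/8 - 1/(8*(2450 + 27313)) = 5/8 - 1/8/29763 = 5/8 - 1/8*1/29763 = 5/8 - 1/238104 = 74407/119052 ≈ 0.62500)
sqrt(S - 40896/6174) = sqrt(74407/119052 - 40896/6174) = sqrt(74407/119052 - 40896*1/6174) = sqrt(74407/119052 - 2272/343) = sqrt(-244964543/40834836) = I*sqrt(5670684205907)/972258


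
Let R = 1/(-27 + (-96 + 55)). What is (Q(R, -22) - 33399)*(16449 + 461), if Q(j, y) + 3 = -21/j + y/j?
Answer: -515382980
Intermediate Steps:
R = -1/68 (R = 1/(-27 - 41) = 1/(-68) = -1/68 ≈ -0.014706)
Q(j, y) = -3 - 21/j + y/j (Q(j, y) = -3 + (-21/j + y/j) = -3 - 21/j + y/j)
(Q(R, -22) - 33399)*(16449 + 461) = ((-21 - 22 - 3*(-1/68))/(-1/68) - 33399)*(16449 + 461) = (-68*(-21 - 22 + 3/68) - 33399)*16910 = (-68*(-2921/68) - 33399)*16910 = (2921 - 33399)*16910 = -30478*16910 = -515382980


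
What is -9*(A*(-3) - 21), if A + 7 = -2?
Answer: -54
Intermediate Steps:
A = -9 (A = -7 - 2 = -9)
-9*(A*(-3) - 21) = -9*(-9*(-3) - 21) = -9*(27 - 21) = -9*6 = -54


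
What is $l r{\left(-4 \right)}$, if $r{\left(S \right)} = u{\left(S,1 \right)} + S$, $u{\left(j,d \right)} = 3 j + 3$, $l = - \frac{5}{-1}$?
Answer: $-65$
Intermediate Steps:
$l = 5$ ($l = \left(-5\right) \left(-1\right) = 5$)
$u{\left(j,d \right)} = 3 + 3 j$
$r{\left(S \right)} = 3 + 4 S$ ($r{\left(S \right)} = \left(3 + 3 S\right) + S = 3 + 4 S$)
$l r{\left(-4 \right)} = 5 \left(3 + 4 \left(-4\right)\right) = 5 \left(3 - 16\right) = 5 \left(-13\right) = -65$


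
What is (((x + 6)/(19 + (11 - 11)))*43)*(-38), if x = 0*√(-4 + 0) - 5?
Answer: -86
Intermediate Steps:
x = -5 (x = 0*√(-4) - 5 = 0*(2*I) - 5 = 0 - 5 = -5)
(((x + 6)/(19 + (11 - 11)))*43)*(-38) = (((-5 + 6)/(19 + (11 - 11)))*43)*(-38) = ((1/(19 + 0))*43)*(-38) = ((1/19)*43)*(-38) = (43/19)*(-38) = -86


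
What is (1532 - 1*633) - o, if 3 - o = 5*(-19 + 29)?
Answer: 946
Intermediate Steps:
o = -47 (o = 3 - 5*(-19 + 29) = 3 - 5*10 = 3 - 1*50 = 3 - 50 = -47)
(1532 - 1*633) - o = (1532 - 1*633) - 1*(-47) = (1532 - 633) + 47 = 899 + 47 = 946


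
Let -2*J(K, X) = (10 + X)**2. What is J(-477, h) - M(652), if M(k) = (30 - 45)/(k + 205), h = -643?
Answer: -343390443/1714 ≈ -2.0034e+5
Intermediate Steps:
M(k) = -15/(205 + k)
J(K, X) = -(10 + X)**2/2
J(-477, h) - M(652) = -(10 - 643)**2/2 - (-15)/(205 + 652) = -1/2*(-633)**2 - (-15)/857 = -1/2*400689 - (-15)/857 = -400689/2 - 1*(-15/857) = -400689/2 + 15/857 = -343390443/1714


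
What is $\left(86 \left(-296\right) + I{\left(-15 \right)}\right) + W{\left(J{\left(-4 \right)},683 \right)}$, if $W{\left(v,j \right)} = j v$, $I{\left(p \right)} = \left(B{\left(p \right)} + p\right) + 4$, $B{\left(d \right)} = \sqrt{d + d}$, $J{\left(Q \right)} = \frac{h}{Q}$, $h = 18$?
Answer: $- \frac{57081}{2} + i \sqrt{30} \approx -28541.0 + 5.4772 i$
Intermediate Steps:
$J{\left(Q \right)} = \frac{18}{Q}$
$B{\left(d \right)} = \sqrt{2} \sqrt{d}$ ($B{\left(d \right)} = \sqrt{2 d} = \sqrt{2} \sqrt{d}$)
$I{\left(p \right)} = 4 + p + \sqrt{2} \sqrt{p}$ ($I{\left(p \right)} = \left(\sqrt{2} \sqrt{p} + p\right) + 4 = \left(p + \sqrt{2} \sqrt{p}\right) + 4 = 4 + p + \sqrt{2} \sqrt{p}$)
$\left(86 \left(-296\right) + I{\left(-15 \right)}\right) + W{\left(J{\left(-4 \right)},683 \right)} = \left(86 \left(-296\right) + \left(4 - 15 + \sqrt{2} \sqrt{-15}\right)\right) + 683 \frac{18}{-4} = \left(-25456 + \left(4 - 15 + \sqrt{2} i \sqrt{15}\right)\right) + 683 \cdot 18 \left(- \frac{1}{4}\right) = \left(-25456 + \left(4 - 15 + i \sqrt{30}\right)\right) + 683 \left(- \frac{9}{2}\right) = \left(-25456 - \left(11 - i \sqrt{30}\right)\right) - \frac{6147}{2} = \left(-25467 + i \sqrt{30}\right) - \frac{6147}{2} = - \frac{57081}{2} + i \sqrt{30}$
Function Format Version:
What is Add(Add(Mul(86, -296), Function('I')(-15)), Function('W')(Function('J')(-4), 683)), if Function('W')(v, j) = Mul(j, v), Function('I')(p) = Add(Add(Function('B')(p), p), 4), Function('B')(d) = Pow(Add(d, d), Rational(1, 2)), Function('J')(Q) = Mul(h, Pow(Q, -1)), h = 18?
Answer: Add(Rational(-57081, 2), Mul(I, Pow(30, Rational(1, 2)))) ≈ Add(-28541., Mul(5.4772, I))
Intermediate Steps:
Function('J')(Q) = Mul(18, Pow(Q, -1))
Function('B')(d) = Mul(Pow(2, Rational(1, 2)), Pow(d, Rational(1, 2))) (Function('B')(d) = Pow(Mul(2, d), Rational(1, 2)) = Mul(Pow(2, Rational(1, 2)), Pow(d, Rational(1, 2))))
Function('I')(p) = Add(4, p, Mul(Pow(2, Rational(1, 2)), Pow(p, Rational(1, 2)))) (Function('I')(p) = Add(Add(Mul(Pow(2, Rational(1, 2)), Pow(p, Rational(1, 2))), p), 4) = Add(Add(p, Mul(Pow(2, Rational(1, 2)), Pow(p, Rational(1, 2)))), 4) = Add(4, p, Mul(Pow(2, Rational(1, 2)), Pow(p, Rational(1, 2)))))
Add(Add(Mul(86, -296), Function('I')(-15)), Function('W')(Function('J')(-4), 683)) = Add(Add(Mul(86, -296), Add(4, -15, Mul(Pow(2, Rational(1, 2)), Pow(-15, Rational(1, 2))))), Mul(683, Mul(18, Pow(-4, -1)))) = Add(Add(-25456, Add(4, -15, Mul(Pow(2, Rational(1, 2)), Mul(I, Pow(15, Rational(1, 2)))))), Mul(683, Mul(18, Rational(-1, 4)))) = Add(Add(-25456, Add(4, -15, Mul(I, Pow(30, Rational(1, 2))))), Mul(683, Rational(-9, 2))) = Add(Add(-25456, Add(-11, Mul(I, Pow(30, Rational(1, 2))))), Rational(-6147, 2)) = Add(Add(-25467, Mul(I, Pow(30, Rational(1, 2)))), Rational(-6147, 2)) = Add(Rational(-57081, 2), Mul(I, Pow(30, Rational(1, 2))))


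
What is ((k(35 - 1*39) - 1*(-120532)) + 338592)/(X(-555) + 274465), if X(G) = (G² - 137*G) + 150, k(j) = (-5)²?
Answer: 459149/658675 ≈ 0.69708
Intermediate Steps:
k(j) = 25
X(G) = 150 + G² - 137*G
((k(35 - 1*39) - 1*(-120532)) + 338592)/(X(-555) + 274465) = ((25 - 1*(-120532)) + 338592)/((150 + (-555)² - 137*(-555)) + 274465) = ((25 + 120532) + 338592)/((150 + 308025 + 76035) + 274465) = (120557 + 338592)/(384210 + 274465) = 459149/658675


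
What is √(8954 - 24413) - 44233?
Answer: -44233 + I*√15459 ≈ -44233.0 + 124.33*I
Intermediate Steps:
√(8954 - 24413) - 44233 = √(-15459) - 44233 = I*√15459 - 44233 = -44233 + I*√15459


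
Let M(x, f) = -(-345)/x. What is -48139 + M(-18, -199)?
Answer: -288949/6 ≈ -48158.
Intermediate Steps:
M(x, f) = 345/x
-48139 + M(-18, -199) = -48139 + 345/(-18) = -48139 + 345*(-1/18) = -48139 - 115/6 = -288949/6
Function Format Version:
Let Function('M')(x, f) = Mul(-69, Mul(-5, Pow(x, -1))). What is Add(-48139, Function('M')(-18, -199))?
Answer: Rational(-288949, 6) ≈ -48158.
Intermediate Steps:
Function('M')(x, f) = Mul(345, Pow(x, -1))
Add(-48139, Function('M')(-18, -199)) = Add(-48139, Mul(345, Pow(-18, -1))) = Add(-48139, Mul(345, Rational(-1, 18))) = Add(-48139, Rational(-115, 6)) = Rational(-288949, 6)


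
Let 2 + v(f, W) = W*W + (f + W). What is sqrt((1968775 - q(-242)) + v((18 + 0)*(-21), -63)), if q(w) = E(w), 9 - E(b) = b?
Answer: 5*sqrt(78882) ≈ 1404.3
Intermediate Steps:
E(b) = 9 - b
q(w) = 9 - w
v(f, W) = -2 + W + f + W**2 (v(f, W) = -2 + (W*W + (f + W)) = -2 + (W**2 + (W + f)) = -2 + (W + f + W**2) = -2 + W + f + W**2)
sqrt((1968775 - q(-242)) + v((18 + 0)*(-21), -63)) = sqrt((1968775 - (9 - 1*(-242))) + (-2 - 63 + (18 + 0)*(-21) + (-63)**2)) = sqrt((1968775 - (9 + 242)) + (-2 - 63 + 18*(-21) + 3969)) = sqrt((1968775 - 1*251) + (-2 - 63 - 378 + 3969)) = sqrt((1968775 - 251) + 3526) = sqrt(1968524 + 3526) = sqrt(1972050) = 5*sqrt(78882)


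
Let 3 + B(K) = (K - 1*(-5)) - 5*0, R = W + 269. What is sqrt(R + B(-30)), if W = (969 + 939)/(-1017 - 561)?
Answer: sqrt(16586095)/263 ≈ 15.485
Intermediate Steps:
W = -318/263 (W = 1908/(-1578) = 1908*(-1/1578) = -318/263 ≈ -1.2091)
R = 70429/263 (R = -318/263 + 269 = 70429/263 ≈ 267.79)
B(K) = 2 + K (B(K) = -3 + ((K - 1*(-5)) - 5*0) = -3 + ((K + 5) + 0) = -3 + ((5 + K) + 0) = -3 + (5 + K) = 2 + K)
sqrt(R + B(-30)) = sqrt(70429/263 + (2 - 30)) = sqrt(70429/263 - 28) = sqrt(63065/263) = sqrt(16586095)/263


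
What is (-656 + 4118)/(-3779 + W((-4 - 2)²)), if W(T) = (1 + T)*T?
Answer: -3462/2447 ≈ -1.4148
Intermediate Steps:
W(T) = T*(1 + T)
(-656 + 4118)/(-3779 + W((-4 - 2)²)) = (-656 + 4118)/(-3779 + (-4 - 2)²*(1 + (-4 - 2)²)) = 3462/(-3779 + (-6)²*(1 + (-6)²)) = 3462/(-3779 + 36*(1 + 36)) = 3462/(-3779 + 36*37) = 3462/(-3779 + 1332) = 3462/(-2447) = 3462*(-1/2447) = -3462/2447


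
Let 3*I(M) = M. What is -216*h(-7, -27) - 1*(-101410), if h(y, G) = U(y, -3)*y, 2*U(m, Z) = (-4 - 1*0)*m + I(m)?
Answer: 120814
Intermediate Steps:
I(M) = M/3
U(m, Z) = -11*m/6 (U(m, Z) = ((-4 - 1*0)*m + m/3)/2 = ((-4 + 0)*m + m/3)/2 = (-4*m + m/3)/2 = (-11*m/3)/2 = -11*m/6)
h(y, G) = -11*y²/6 (h(y, G) = (-11*y/6)*y = -11*y²/6)
-216*h(-7, -27) - 1*(-101410) = -(-396)*(-7)² - 1*(-101410) = -(-396)*49 + 101410 = -216*(-539/6) + 101410 = 19404 + 101410 = 120814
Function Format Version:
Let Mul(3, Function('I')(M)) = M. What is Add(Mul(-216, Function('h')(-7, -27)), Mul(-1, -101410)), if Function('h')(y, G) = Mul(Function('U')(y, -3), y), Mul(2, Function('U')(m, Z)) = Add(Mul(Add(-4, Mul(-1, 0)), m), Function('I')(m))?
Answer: 120814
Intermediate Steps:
Function('I')(M) = Mul(Rational(1, 3), M)
Function('U')(m, Z) = Mul(Rational(-11, 6), m) (Function('U')(m, Z) = Mul(Rational(1, 2), Add(Mul(Add(-4, Mul(-1, 0)), m), Mul(Rational(1, 3), m))) = Mul(Rational(1, 2), Add(Mul(Add(-4, 0), m), Mul(Rational(1, 3), m))) = Mul(Rational(1, 2), Add(Mul(-4, m), Mul(Rational(1, 3), m))) = Mul(Rational(1, 2), Mul(Rational(-11, 3), m)) = Mul(Rational(-11, 6), m))
Function('h')(y, G) = Mul(Rational(-11, 6), Pow(y, 2)) (Function('h')(y, G) = Mul(Mul(Rational(-11, 6), y), y) = Mul(Rational(-11, 6), Pow(y, 2)))
Add(Mul(-216, Function('h')(-7, -27)), Mul(-1, -101410)) = Add(Mul(-216, Mul(Rational(-11, 6), Pow(-7, 2))), Mul(-1, -101410)) = Add(Mul(-216, Mul(Rational(-11, 6), 49)), 101410) = Add(Mul(-216, Rational(-539, 6)), 101410) = Add(19404, 101410) = 120814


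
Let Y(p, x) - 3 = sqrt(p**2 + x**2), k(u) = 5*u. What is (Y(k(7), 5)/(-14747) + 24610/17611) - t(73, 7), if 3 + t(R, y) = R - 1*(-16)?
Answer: -21972139025/259709417 - 25*sqrt(2)/14747 ≈ -84.605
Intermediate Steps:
t(R, y) = 13 + R (t(R, y) = -3 + (R - 1*(-16)) = -3 + (R + 16) = -3 + (16 + R) = 13 + R)
Y(p, x) = 3 + sqrt(p**2 + x**2)
(Y(k(7), 5)/(-14747) + 24610/17611) - t(73, 7) = ((3 + sqrt((5*7)**2 + 5**2))/(-14747) + 24610/17611) - (13 + 73) = ((3 + sqrt(35**2 + 25))*(-1/14747) + 24610*(1/17611)) - 1*86 = ((3 + sqrt(1225 + 25))*(-1/14747) + 24610/17611) - 86 = ((3 + sqrt(1250))*(-1/14747) + 24610/17611) - 86 = ((3 + 25*sqrt(2))*(-1/14747) + 24610/17611) - 86 = ((-3/14747 - 25*sqrt(2)/14747) + 24610/17611) - 86 = (362870837/259709417 - 25*sqrt(2)/14747) - 86 = -21972139025/259709417 - 25*sqrt(2)/14747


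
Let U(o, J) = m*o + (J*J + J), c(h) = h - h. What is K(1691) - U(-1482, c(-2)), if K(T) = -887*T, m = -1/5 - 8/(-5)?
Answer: -7489211/5 ≈ -1.4978e+6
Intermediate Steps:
c(h) = 0
m = 7/5 (m = -1*⅕ - 8*(-⅕) = -⅕ + 8/5 = 7/5 ≈ 1.4000)
U(o, J) = J + J² + 7*o/5 (U(o, J) = 7*o/5 + (J*J + J) = 7*o/5 + (J² + J) = 7*o/5 + (J + J²) = J + J² + 7*o/5)
K(1691) - U(-1482, c(-2)) = -887*1691 - (0 + 0² + (7/5)*(-1482)) = -1499917 - (0 + 0 - 10374/5) = -1499917 - 1*(-10374/5) = -1499917 + 10374/5 = -7489211/5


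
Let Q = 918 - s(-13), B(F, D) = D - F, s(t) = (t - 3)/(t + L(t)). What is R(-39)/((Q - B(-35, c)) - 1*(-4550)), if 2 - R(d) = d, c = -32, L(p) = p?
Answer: 533/71037 ≈ 0.0075031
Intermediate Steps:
s(t) = (-3 + t)/(2*t) (s(t) = (t - 3)/(t + t) = (-3 + t)/((2*t)) = (-3 + t)*(1/(2*t)) = (-3 + t)/(2*t))
Q = 11926/13 (Q = 918 - (-3 - 13)/(2*(-13)) = 918 - (-1)*(-16)/(2*13) = 918 - 1*8/13 = 918 - 8/13 = 11926/13 ≈ 917.38)
R(d) = 2 - d
R(-39)/((Q - B(-35, c)) - 1*(-4550)) = (2 - 1*(-39))/((11926/13 - (-32 - 1*(-35))) - 1*(-4550)) = (2 + 39)/((11926/13 - (-32 + 35)) + 4550) = 41/((11926/13 - 1*3) + 4550) = 41/((11926/13 - 3) + 4550) = 41/(11887/13 + 4550) = 41/(71037/13) = 41*(13/71037) = 533/71037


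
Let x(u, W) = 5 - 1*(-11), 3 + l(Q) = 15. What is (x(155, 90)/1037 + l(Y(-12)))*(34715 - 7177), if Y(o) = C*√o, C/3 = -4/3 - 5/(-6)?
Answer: 343123480/1037 ≈ 3.3088e+5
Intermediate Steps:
C = -3/2 (C = 3*(-4/3 - 5/(-6)) = 3*(-4*⅓ - 5*(-⅙)) = 3*(-4/3 + ⅚) = 3*(-½) = -3/2 ≈ -1.5000)
Y(o) = -3*√o/2
l(Q) = 12 (l(Q) = -3 + 15 = 12)
x(u, W) = 16 (x(u, W) = 5 + 11 = 16)
(x(155, 90)/1037 + l(Y(-12)))*(34715 - 7177) = (16/1037 + 12)*(34715 - 7177) = (16*(1/1037) + 12)*27538 = (16/1037 + 12)*27538 = (12460/1037)*27538 = 343123480/1037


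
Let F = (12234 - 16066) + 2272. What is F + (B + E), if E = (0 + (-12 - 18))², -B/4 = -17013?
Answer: 67392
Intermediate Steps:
B = 68052 (B = -4*(-17013) = 68052)
E = 900 (E = (0 - 30)² = (-30)² = 900)
F = -1560 (F = -3832 + 2272 = -1560)
F + (B + E) = -1560 + (68052 + 900) = -1560 + 68952 = 67392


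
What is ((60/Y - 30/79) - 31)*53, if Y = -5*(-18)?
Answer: -385787/237 ≈ -1627.8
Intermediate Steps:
Y = 90
((60/Y - 30/79) - 31)*53 = ((60/90 - 30/79) - 31)*53 = ((60*(1/90) - 30*1/79) - 31)*53 = ((⅔ - 30/79) - 31)*53 = (68/237 - 31)*53 = -7279/237*53 = -385787/237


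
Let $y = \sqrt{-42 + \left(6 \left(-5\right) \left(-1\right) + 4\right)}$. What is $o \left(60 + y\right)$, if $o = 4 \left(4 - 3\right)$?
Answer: $240 + 8 i \sqrt{2} \approx 240.0 + 11.314 i$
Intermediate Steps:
$y = 2 i \sqrt{2}$ ($y = \sqrt{-42 + \left(\left(-30\right) \left(-1\right) + 4\right)} = \sqrt{-42 + \left(30 + 4\right)} = \sqrt{-42 + 34} = \sqrt{-8} = 2 i \sqrt{2} \approx 2.8284 i$)
$o = 4$ ($o = 4 \cdot 1 = 4$)
$o \left(60 + y\right) = 4 \left(60 + 2 i \sqrt{2}\right) = 240 + 8 i \sqrt{2}$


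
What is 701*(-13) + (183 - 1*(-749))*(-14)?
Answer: -22161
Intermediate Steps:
701*(-13) + (183 - 1*(-749))*(-14) = -9113 + (183 + 749)*(-14) = -9113 + 932*(-14) = -9113 - 13048 = -22161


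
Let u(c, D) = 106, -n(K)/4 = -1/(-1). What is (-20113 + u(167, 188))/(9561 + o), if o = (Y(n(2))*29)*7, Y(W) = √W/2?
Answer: -191286927/91453930 + 4061421*I/91453930 ≈ -2.0916 + 0.044409*I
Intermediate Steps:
n(K) = -4 (n(K) = -(-4)/(-1) = -(-4)*(-1) = -4*1 = -4)
Y(W) = √W/2
o = 203*I (o = ((√(-4)/2)*29)*7 = (((2*I)/2)*29)*7 = (I*29)*7 = (29*I)*7 = 203*I ≈ 203.0*I)
(-20113 + u(167, 188))/(9561 + o) = (-20113 + 106)/(9561 + 203*I) = -20007*(9561 - 203*I)/91453930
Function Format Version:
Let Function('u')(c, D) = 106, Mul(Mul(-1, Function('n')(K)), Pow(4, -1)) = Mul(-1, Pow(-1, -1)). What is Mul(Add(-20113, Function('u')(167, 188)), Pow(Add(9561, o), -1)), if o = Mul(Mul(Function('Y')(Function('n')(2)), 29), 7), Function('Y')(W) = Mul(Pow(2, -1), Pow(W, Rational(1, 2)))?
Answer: Add(Rational(-191286927, 91453930), Mul(Rational(4061421, 91453930), I)) ≈ Add(-2.0916, Mul(0.044409, I))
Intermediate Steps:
Function('n')(K) = -4 (Function('n')(K) = Mul(-4, Mul(-1, Pow(-1, -1))) = Mul(-4, Mul(-1, -1)) = Mul(-4, 1) = -4)
Function('Y')(W) = Mul(Rational(1, 2), Pow(W, Rational(1, 2)))
o = Mul(203, I) (o = Mul(Mul(Mul(Rational(1, 2), Pow(-4, Rational(1, 2))), 29), 7) = Mul(Mul(Mul(Rational(1, 2), Mul(2, I)), 29), 7) = Mul(Mul(I, 29), 7) = Mul(Mul(29, I), 7) = Mul(203, I) ≈ Mul(203.00, I))
Mul(Add(-20113, Function('u')(167, 188)), Pow(Add(9561, o), -1)) = Mul(Add(-20113, 106), Pow(Add(9561, Mul(203, I)), -1)) = Mul(-20007, Mul(Rational(1, 91453930), Add(9561, Mul(-203, I)))) = Mul(Rational(-20007, 91453930), Add(9561, Mul(-203, I)))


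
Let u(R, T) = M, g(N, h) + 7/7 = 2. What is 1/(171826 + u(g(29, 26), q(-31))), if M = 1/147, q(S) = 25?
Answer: 147/25258423 ≈ 5.8198e-6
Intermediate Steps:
g(N, h) = 1 (g(N, h) = -1 + 2 = 1)
M = 1/147 ≈ 0.0068027
u(R, T) = 1/147
1/(171826 + u(g(29, 26), q(-31))) = 1/(171826 + 1/147) = 1/(25258423/147) = 147/25258423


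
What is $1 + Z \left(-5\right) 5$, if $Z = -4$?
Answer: $101$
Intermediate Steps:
$1 + Z \left(-5\right) 5 = 1 + \left(-4\right) \left(-5\right) 5 = 1 + 20 \cdot 5 = 1 + 100 = 101$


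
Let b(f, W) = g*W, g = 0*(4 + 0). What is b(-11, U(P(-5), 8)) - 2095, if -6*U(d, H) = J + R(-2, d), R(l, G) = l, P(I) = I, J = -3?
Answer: -2095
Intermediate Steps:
g = 0 (g = 0*4 = 0)
U(d, H) = 5/6 (U(d, H) = -(-3 - 2)/6 = -1/6*(-5) = 5/6)
b(f, W) = 0 (b(f, W) = 0*W = 0)
b(-11, U(P(-5), 8)) - 2095 = 0 - 2095 = -2095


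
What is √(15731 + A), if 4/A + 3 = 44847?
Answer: √1977174673062/11211 ≈ 125.42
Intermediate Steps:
A = 1/11211 (A = 4/(-3 + 44847) = 4/44844 = 4*(1/44844) = 1/11211 ≈ 8.9198e-5)
√(15731 + A) = √(15731 + 1/11211) = √(176360242/11211) = √1977174673062/11211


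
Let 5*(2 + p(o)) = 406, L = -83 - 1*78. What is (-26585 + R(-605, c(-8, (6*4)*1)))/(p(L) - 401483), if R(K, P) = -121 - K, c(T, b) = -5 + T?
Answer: 130505/2007019 ≈ 0.065024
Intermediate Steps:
L = -161 (L = -83 - 78 = -161)
p(o) = 396/5 (p(o) = -2 + (⅕)*406 = -2 + 406/5 = 396/5)
(-26585 + R(-605, c(-8, (6*4)*1)))/(p(L) - 401483) = (-26585 + (-121 - 1*(-605)))/(396/5 - 401483) = (-26585 + (-121 + 605))/(-2007019/5) = (-26585 + 484)*(-5/2007019) = -26101*(-5/2007019) = 130505/2007019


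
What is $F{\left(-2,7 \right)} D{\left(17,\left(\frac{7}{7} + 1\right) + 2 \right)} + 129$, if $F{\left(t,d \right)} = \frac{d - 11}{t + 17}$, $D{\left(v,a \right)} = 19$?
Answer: $\frac{1859}{15} \approx 123.93$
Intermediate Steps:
$F{\left(t,d \right)} = \frac{-11 + d}{17 + t}$
$F{\left(-2,7 \right)} D{\left(17,\left(\frac{7}{7} + 1\right) + 2 \right)} + 129 = \frac{-11 + 7}{17 - 2} \cdot 19 + 129 = \frac{1}{15} \left(-4\right) 19 + 129 = \left(- \frac{4}{15}\right) 19 + 129 = - \frac{76}{15} + 129 = \frac{1859}{15}$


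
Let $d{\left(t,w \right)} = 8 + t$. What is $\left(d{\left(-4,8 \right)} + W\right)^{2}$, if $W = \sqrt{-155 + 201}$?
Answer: $\left(4 + \sqrt{46}\right)^{2} \approx 116.26$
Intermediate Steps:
$W = \sqrt{46} \approx 6.7823$
$\left(d{\left(-4,8 \right)} + W\right)^{2} = \left(\left(8 - 4\right) + \sqrt{46}\right)^{2} = \left(4 + \sqrt{46}\right)^{2}$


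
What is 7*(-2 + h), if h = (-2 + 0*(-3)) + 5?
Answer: 7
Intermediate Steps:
h = 3 (h = (-2 + 0) + 5 = -2 + 5 = 3)
7*(-2 + h) = 7*(-2 + 3) = 7*1 = 7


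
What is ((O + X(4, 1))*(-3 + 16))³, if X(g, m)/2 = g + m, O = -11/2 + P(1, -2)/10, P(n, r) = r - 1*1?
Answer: 20346417/125 ≈ 1.6277e+5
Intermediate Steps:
P(n, r) = -1 + r (P(n, r) = r - 1 = -1 + r)
O = -29/5 (O = -11/2 + (-1 - 2)/10 = -11*½ - 3*⅒ = -11/2 - 3/10 = -29/5 ≈ -5.8000)
X(g, m) = 2*g + 2*m (X(g, m) = 2*(g + m) = 2*g + 2*m)
((O + X(4, 1))*(-3 + 16))³ = ((-29/5 + (2*4 + 2*1))*(-3 + 16))³ = ((-29/5 + (8 + 2))*13)³ = ((-29/5 + 10)*13)³ = ((21/5)*13)³ = (273/5)³ = 20346417/125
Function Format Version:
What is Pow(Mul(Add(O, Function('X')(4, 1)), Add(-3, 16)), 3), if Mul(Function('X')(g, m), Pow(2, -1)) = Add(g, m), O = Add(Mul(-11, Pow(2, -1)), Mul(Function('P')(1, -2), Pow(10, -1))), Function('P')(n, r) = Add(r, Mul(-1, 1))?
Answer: Rational(20346417, 125) ≈ 1.6277e+5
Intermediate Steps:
Function('P')(n, r) = Add(-1, r) (Function('P')(n, r) = Add(r, -1) = Add(-1, r))
O = Rational(-29, 5) (O = Add(Mul(-11, Pow(2, -1)), Mul(Add(-1, -2), Pow(10, -1))) = Add(Mul(-11, Rational(1, 2)), Mul(-3, Rational(1, 10))) = Add(Rational(-11, 2), Rational(-3, 10)) = Rational(-29, 5) ≈ -5.8000)
Function('X')(g, m) = Add(Mul(2, g), Mul(2, m)) (Function('X')(g, m) = Mul(2, Add(g, m)) = Add(Mul(2, g), Mul(2, m)))
Pow(Mul(Add(O, Function('X')(4, 1)), Add(-3, 16)), 3) = Pow(Mul(Add(Rational(-29, 5), Add(Mul(2, 4), Mul(2, 1))), Add(-3, 16)), 3) = Pow(Mul(Add(Rational(-29, 5), Add(8, 2)), 13), 3) = Pow(Mul(Add(Rational(-29, 5), 10), 13), 3) = Pow(Mul(Rational(21, 5), 13), 3) = Pow(Rational(273, 5), 3) = Rational(20346417, 125)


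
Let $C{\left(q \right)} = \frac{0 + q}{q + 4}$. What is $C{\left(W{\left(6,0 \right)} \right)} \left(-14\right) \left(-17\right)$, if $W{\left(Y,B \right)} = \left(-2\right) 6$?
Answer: $357$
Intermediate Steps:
$W{\left(Y,B \right)} = -12$
$C{\left(q \right)} = \frac{q}{4 + q}$
$C{\left(W{\left(6,0 \right)} \right)} \left(-14\right) \left(-17\right) = - \frac{12}{4 - 12} \left(-14\right) \left(-17\right) = - \frac{12}{-8} \left(-14\right) \left(-17\right) = \left(-12\right) \left(- \frac{1}{8}\right) \left(-14\right) \left(-17\right) = \frac{3}{2} \left(-14\right) \left(-17\right) = \left(-21\right) \left(-17\right) = 357$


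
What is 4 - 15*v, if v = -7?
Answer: 109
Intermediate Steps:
4 - 15*v = 4 - 15*(-7) = 4 + 105 = 109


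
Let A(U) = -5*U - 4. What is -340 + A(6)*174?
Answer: -6256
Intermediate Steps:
A(U) = -4 - 5*U
-340 + A(6)*174 = -340 + (-4 - 5*6)*174 = -340 + (-4 - 30)*174 = -340 - 34*174 = -340 - 5916 = -6256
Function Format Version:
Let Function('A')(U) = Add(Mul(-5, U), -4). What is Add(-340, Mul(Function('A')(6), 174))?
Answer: -6256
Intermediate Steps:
Function('A')(U) = Add(-4, Mul(-5, U))
Add(-340, Mul(Function('A')(6), 174)) = Add(-340, Mul(Add(-4, Mul(-5, 6)), 174)) = Add(-340, Mul(Add(-4, -30), 174)) = Add(-340, Mul(-34, 174)) = Add(-340, -5916) = -6256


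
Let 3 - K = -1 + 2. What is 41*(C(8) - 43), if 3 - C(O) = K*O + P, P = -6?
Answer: -2050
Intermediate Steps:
K = 2 (K = 3 - (-1 + 2) = 3 - 1*1 = 3 - 1 = 2)
C(O) = 9 - 2*O (C(O) = 3 - (2*O - 6) = 3 - (-6 + 2*O) = 3 + (6 - 2*O) = 9 - 2*O)
41*(C(8) - 43) = 41*((9 - 2*8) - 43) = 41*((9 - 16) - 43) = 41*(-7 - 43) = 41*(-50) = -2050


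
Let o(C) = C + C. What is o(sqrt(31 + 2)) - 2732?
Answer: -2732 + 2*sqrt(33) ≈ -2720.5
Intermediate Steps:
o(C) = 2*C
o(sqrt(31 + 2)) - 2732 = 2*sqrt(31 + 2) - 2732 = 2*sqrt(33) - 2732 = -2732 + 2*sqrt(33)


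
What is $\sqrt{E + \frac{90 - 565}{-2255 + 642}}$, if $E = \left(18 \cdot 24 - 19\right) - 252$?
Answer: $\frac{2 \sqrt{104912746}}{1613} \approx 12.7$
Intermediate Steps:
$E = 161$ ($E = \left(432 - 19\right) - 252 = 413 - 252 = 161$)
$\sqrt{E + \frac{90 - 565}{-2255 + 642}} = \sqrt{161 + \frac{90 - 565}{-2255 + 642}} = \sqrt{161 + \frac{90 - 565}{-1613}} = \sqrt{161 - - \frac{475}{1613}} = \sqrt{161 + \frac{475}{1613}} = \sqrt{\frac{260168}{1613}} = \frac{2 \sqrt{104912746}}{1613}$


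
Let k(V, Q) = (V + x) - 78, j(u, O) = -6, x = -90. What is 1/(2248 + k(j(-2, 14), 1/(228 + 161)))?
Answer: 1/2074 ≈ 0.00048216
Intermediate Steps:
k(V, Q) = -168 + V (k(V, Q) = (V - 90) - 78 = (-90 + V) - 78 = -168 + V)
1/(2248 + k(j(-2, 14), 1/(228 + 161))) = 1/(2248 + (-168 - 6)) = 1/(2248 - 174) = 1/2074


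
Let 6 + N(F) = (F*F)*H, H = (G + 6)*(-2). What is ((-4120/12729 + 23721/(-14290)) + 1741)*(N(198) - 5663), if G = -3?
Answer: -76199893192501093/181897410 ≈ -4.1892e+8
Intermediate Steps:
H = -6 (H = (-3 + 6)*(-2) = 3*(-2) = -6)
N(F) = -6 - 6*F**2 (N(F) = -6 + (F*F)*(-6) = -6 + F**2*(-6) = -6 - 6*F**2)
((-4120/12729 + 23721/(-14290)) + 1741)*(N(198) - 5663) = ((-4120/12729 + 23721/(-14290)) + 1741)*((-6 - 6*198**2) - 5663) = ((-4120*1/12729 + 23721*(-1/14290)) + 1741)*((-6 - 6*39204) - 5663) = ((-4120/12729 - 23721/14290) + 1741)*((-6 - 235224) - 5663) = (-360819409/181897410 + 1741)*(-235230 - 5663) = (316322571401/181897410)*(-240893) = -76199893192501093/181897410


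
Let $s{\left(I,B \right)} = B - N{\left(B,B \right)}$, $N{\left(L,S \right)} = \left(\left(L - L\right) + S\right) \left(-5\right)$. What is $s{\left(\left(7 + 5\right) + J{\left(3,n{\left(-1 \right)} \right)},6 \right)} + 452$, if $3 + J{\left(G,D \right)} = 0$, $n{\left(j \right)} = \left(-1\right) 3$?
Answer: $488$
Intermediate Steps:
$n{\left(j \right)} = -3$
$J{\left(G,D \right)} = -3$ ($J{\left(G,D \right)} = -3 + 0 = -3$)
$N{\left(L,S \right)} = - 5 S$ ($N{\left(L,S \right)} = \left(0 + S\right) \left(-5\right) = S \left(-5\right) = - 5 S$)
$s{\left(I,B \right)} = 6 B$ ($s{\left(I,B \right)} = B - - 5 B = B + 5 B = 6 B$)
$s{\left(\left(7 + 5\right) + J{\left(3,n{\left(-1 \right)} \right)},6 \right)} + 452 = 6 \cdot 6 + 452 = 36 + 452 = 488$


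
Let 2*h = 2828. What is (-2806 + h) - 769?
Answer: -2161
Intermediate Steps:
h = 1414 (h = (½)*2828 = 1414)
(-2806 + h) - 769 = (-2806 + 1414) - 769 = -1392 - 769 = -2161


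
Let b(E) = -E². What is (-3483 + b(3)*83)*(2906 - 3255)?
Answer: 1476270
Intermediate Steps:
(-3483 + b(3)*83)*(2906 - 3255) = (-3483 - 1*3²*83)*(2906 - 3255) = (-3483 - 1*9*83)*(-349) = (-3483 - 9*83)*(-349) = (-3483 - 747)*(-349) = -4230*(-349) = 1476270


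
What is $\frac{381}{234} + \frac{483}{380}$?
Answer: $\frac{42967}{14820} \approx 2.8993$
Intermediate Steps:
$\frac{381}{234} + \frac{483}{380} = 381 \cdot \frac{1}{234} + 483 \cdot \frac{1}{380} = \frac{127}{78} + \frac{483}{380} = \frac{42967}{14820}$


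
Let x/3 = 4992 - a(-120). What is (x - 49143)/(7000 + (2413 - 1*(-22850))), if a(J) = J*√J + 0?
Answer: -4881/4609 + 720*I*√30/32263 ≈ -1.059 + 0.12223*I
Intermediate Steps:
a(J) = J^(3/2) (a(J) = J^(3/2) + 0 = J^(3/2))
x = 14976 + 720*I*√30 (x = 3*(4992 - (-120)^(3/2)) = 3*(4992 - (-240)*I*√30) = 3*(4992 + 240*I*√30) = 14976 + 720*I*√30 ≈ 14976.0 + 3943.6*I)
(x - 49143)/(7000 + (2413 - 1*(-22850))) = ((14976 + 720*I*√30) - 49143)/(7000 + (2413 - 1*(-22850))) = (-34167 + 720*I*√30)/(7000 + (2413 + 22850)) = (-34167 + 720*I*√30)/(7000 + 25263) = (-34167 + 720*I*√30)/32263 = (-34167 + 720*I*√30)*(1/32263) = -4881/4609 + 720*I*√30/32263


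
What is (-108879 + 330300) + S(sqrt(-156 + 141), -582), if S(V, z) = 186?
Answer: 221607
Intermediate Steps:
(-108879 + 330300) + S(sqrt(-156 + 141), -582) = (-108879 + 330300) + 186 = 221421 + 186 = 221607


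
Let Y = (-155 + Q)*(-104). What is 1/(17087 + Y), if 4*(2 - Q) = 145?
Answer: 1/36769 ≈ 2.7197e-5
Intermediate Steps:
Q = -137/4 (Q = 2 - 1/4*145 = 2 - 145/4 = -137/4 ≈ -34.250)
Y = 19682 (Y = (-155 - 137/4)*(-104) = -757/4*(-104) = 19682)
1/(17087 + Y) = 1/(17087 + 19682) = 1/36769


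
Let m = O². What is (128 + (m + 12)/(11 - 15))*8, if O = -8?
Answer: 872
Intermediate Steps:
m = 64 (m = (-8)² = 64)
(128 + (m + 12)/(11 - 15))*8 = (128 + (64 + 12)/(11 - 15))*8 = (128 + 76/(-4))*8 = (128 + 76*(-¼))*8 = (128 - 19)*8 = 109*8 = 872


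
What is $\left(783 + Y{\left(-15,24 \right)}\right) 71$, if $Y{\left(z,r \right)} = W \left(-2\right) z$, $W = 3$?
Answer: $61983$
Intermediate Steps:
$Y{\left(z,r \right)} = - 6 z$ ($Y{\left(z,r \right)} = 3 \left(-2\right) z = - 6 z$)
$\left(783 + Y{\left(-15,24 \right)}\right) 71 = \left(783 - -90\right) 71 = \left(783 + 90\right) 71 = 873 \cdot 71 = 61983$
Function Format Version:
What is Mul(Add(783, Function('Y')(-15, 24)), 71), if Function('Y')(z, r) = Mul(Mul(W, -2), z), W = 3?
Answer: 61983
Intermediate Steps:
Function('Y')(z, r) = Mul(-6, z) (Function('Y')(z, r) = Mul(Mul(3, -2), z) = Mul(-6, z))
Mul(Add(783, Function('Y')(-15, 24)), 71) = Mul(Add(783, Mul(-6, -15)), 71) = Mul(Add(783, 90), 71) = Mul(873, 71) = 61983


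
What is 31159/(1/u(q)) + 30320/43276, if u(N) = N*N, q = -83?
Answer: 2322345431049/10819 ≈ 2.1465e+8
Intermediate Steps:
u(N) = N²
31159/(1/u(q)) + 30320/43276 = 31159/(1/((-83)²)) + 30320/43276 = 31159/(1/6889) + 30320*(1/43276) = 31159/(1/6889) + 7580/10819 = 31159*6889 + 7580/10819 = 214654351 + 7580/10819 = 2322345431049/10819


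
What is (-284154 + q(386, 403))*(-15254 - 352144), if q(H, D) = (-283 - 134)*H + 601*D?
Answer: 74549830374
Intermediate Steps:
q(H, D) = -417*H + 601*D
(-284154 + q(386, 403))*(-15254 - 352144) = (-284154 + (-417*386 + 601*403))*(-15254 - 352144) = (-284154 + (-160962 + 242203))*(-367398) = (-284154 + 81241)*(-367398) = -202913*(-367398) = 74549830374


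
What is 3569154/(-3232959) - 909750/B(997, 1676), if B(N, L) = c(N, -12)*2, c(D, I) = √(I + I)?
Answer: -38378/34763 + 151625*I*√6/4 ≈ -1.104 + 92851.0*I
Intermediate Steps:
c(D, I) = √2*√I (c(D, I) = √(2*I) = √2*√I)
B(N, L) = 4*I*√6 (B(N, L) = (√2*√(-12))*2 = (√2*(2*I*√3))*2 = (2*I*√6)*2 = 4*I*√6)
3569154/(-3232959) - 909750/B(997, 1676) = 3569154/(-3232959) - 909750*(-I*√6/24) = 3569154*(-1/3232959) - (-151625)*I*√6/4 = -38378/34763 + 151625*I*√6/4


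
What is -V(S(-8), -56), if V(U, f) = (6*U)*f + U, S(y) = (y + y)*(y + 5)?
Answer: 16080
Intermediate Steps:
S(y) = 2*y*(5 + y) (S(y) = (2*y)*(5 + y) = 2*y*(5 + y))
V(U, f) = U + 6*U*f (V(U, f) = 6*U*f + U = U + 6*U*f)
-V(S(-8), -56) = -2*(-8)*(5 - 8)*(1 + 6*(-56)) = -2*(-8)*(-3)*(1 - 336) = -48*(-335) = -1*(-16080) = 16080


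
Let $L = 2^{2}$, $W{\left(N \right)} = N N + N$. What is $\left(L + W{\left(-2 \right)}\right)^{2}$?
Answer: $36$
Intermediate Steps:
$W{\left(N \right)} = N + N^{2}$ ($W{\left(N \right)} = N^{2} + N = N + N^{2}$)
$L = 4$
$\left(L + W{\left(-2 \right)}\right)^{2} = \left(4 - 2 \left(1 - 2\right)\right)^{2} = \left(4 - -2\right)^{2} = \left(4 + 2\right)^{2} = 6^{2} = 36$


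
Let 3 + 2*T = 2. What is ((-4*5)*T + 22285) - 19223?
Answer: 3072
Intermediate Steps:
T = -1/2 (T = -3/2 + (1/2)*2 = -3/2 + 1 = -1/2 ≈ -0.50000)
((-4*5)*T + 22285) - 19223 = (-4*5*(-1/2) + 22285) - 19223 = (-20*(-1/2) + 22285) - 19223 = (10 + 22285) - 19223 = 22295 - 19223 = 3072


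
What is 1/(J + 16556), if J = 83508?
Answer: 1/100064 ≈ 9.9936e-6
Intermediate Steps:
1/(J + 16556) = 1/(83508 + 16556) = 1/100064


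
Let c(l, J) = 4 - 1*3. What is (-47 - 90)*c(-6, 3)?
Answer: -137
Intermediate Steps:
c(l, J) = 1 (c(l, J) = 4 - 3 = 1)
(-47 - 90)*c(-6, 3) = (-47 - 90)*1 = -137*1 = -137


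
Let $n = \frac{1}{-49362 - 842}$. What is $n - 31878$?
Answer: $- \frac{1600403113}{50204} \approx -31878.0$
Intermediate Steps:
$n = - \frac{1}{50204}$ ($n = \frac{1}{-50204} = - \frac{1}{50204} \approx -1.9919 \cdot 10^{-5}$)
$n - 31878 = - \frac{1}{50204} - 31878 = - \frac{1600403113}{50204}$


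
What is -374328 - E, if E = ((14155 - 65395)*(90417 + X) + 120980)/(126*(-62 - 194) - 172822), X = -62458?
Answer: -39099467882/102539 ≈ -3.8131e+5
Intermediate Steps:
E = 716249090/102539 (E = ((14155 - 65395)*(90417 - 62458) + 120980)/(126*(-62 - 194) - 172822) = (-51240*27959 + 120980)/(126*(-256) - 172822) = (-1432619160 + 120980)/(-32256 - 172822) = -1432498180/(-205078) = -1432498180*(-1/205078) = 716249090/102539 ≈ 6985.1)
-374328 - E = -374328 - 1*716249090/102539 = -374328 - 716249090/102539 = -39099467882/102539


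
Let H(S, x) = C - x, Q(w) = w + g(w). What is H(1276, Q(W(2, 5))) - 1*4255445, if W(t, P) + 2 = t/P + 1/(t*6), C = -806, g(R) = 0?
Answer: -255374969/60 ≈ -4.2562e+6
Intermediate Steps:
W(t, P) = -2 + 1/(6*t) + t/P (W(t, P) = -2 + (t/P + 1/(t*6)) = -2 + (t/P + (1/6)/t) = -2 + (t/P + 1/(6*t)) = -2 + (1/(6*t) + t/P) = -2 + 1/(6*t) + t/P)
Q(w) = w (Q(w) = w + 0 = w)
H(S, x) = -806 - x
H(1276, Q(W(2, 5))) - 1*4255445 = (-806 - (-2 + (1/6)/2 + 2/5)) - 1*4255445 = (-806 - (-2 + (1/6)*(1/2) + 2*(1/5))) - 4255445 = (-806 - (-2 + 1/12 + 2/5)) - 4255445 = (-806 - 1*(-91/60)) - 4255445 = (-806 + 91/60) - 4255445 = -48269/60 - 4255445 = -255374969/60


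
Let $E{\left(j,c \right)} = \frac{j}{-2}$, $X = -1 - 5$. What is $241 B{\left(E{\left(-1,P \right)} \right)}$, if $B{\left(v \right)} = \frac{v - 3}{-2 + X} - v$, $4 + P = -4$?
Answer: $- \frac{723}{16} \approx -45.188$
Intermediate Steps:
$P = -8$ ($P = -4 - 4 = -8$)
$X = -6$ ($X = -1 - 5 = -6$)
$E{\left(j,c \right)} = - \frac{j}{2}$ ($E{\left(j,c \right)} = j \left(- \frac{1}{2}\right) = - \frac{j}{2}$)
$B{\left(v \right)} = \frac{3}{8} - \frac{9 v}{8}$ ($B{\left(v \right)} = \frac{v - 3}{-2 - 6} - v = \frac{-3 + v}{-8} - v = \left(-3 + v\right) \left(- \frac{1}{8}\right) - v = \left(\frac{3}{8} - \frac{v}{8}\right) - v = \frac{3}{8} - \frac{9 v}{8}$)
$241 B{\left(E{\left(-1,P \right)} \right)} = 241 \left(\frac{3}{8} - \frac{9 \left(\left(- \frac{1}{2}\right) \left(-1\right)\right)}{8}\right) = 241 \left(\frac{3}{8} - \frac{9}{16}\right) = 241 \left(- \frac{3}{16}\right) = - \frac{723}{16}$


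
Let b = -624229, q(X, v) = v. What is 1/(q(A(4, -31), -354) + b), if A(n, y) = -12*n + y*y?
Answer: -1/624583 ≈ -1.6011e-6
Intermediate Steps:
A(n, y) = y² - 12*n (A(n, y) = -12*n + y² = y² - 12*n)
1/(q(A(4, -31), -354) + b) = 1/(-354 - 624229) = 1/(-624583) = -1/624583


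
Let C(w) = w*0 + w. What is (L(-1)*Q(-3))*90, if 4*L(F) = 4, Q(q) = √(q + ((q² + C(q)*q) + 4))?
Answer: 90*√19 ≈ 392.30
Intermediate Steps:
C(w) = w (C(w) = 0 + w = w)
Q(q) = √(4 + q + 2*q²) (Q(q) = √(q + ((q² + q*q) + 4)) = √(q + ((q² + q²) + 4)) = √(q + (2*q² + 4)) = √(q + (4 + 2*q²)) = √(4 + q + 2*q²))
L(F) = 1 (L(F) = (¼)*4 = 1)
(L(-1)*Q(-3))*90 = (1*√(4 - 3 + 2*(-3)²))*90 = (1*√(4 - 3 + 2*9))*90 = (1*√(4 - 3 + 18))*90 = (1*√19)*90 = √19*90 = 90*√19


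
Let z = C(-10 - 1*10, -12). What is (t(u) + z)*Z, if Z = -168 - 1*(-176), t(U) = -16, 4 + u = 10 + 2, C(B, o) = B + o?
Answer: -384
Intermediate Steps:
z = -32 (z = (-10 - 1*10) - 12 = (-10 - 10) - 12 = -20 - 12 = -32)
u = 8 (u = -4 + (10 + 2) = -4 + 12 = 8)
Z = 8 (Z = -168 + 176 = 8)
(t(u) + z)*Z = (-16 - 32)*8 = -48*8 = -384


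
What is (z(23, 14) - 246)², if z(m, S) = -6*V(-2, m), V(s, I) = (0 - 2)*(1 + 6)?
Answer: 26244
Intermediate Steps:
V(s, I) = -14 (V(s, I) = -2*7 = -14)
z(m, S) = 84 (z(m, S) = -6*(-14) = 84)
(z(23, 14) - 246)² = (84 - 246)² = (-162)² = 26244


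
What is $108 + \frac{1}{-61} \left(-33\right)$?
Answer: $\frac{6621}{61} \approx 108.54$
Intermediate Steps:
$108 + \frac{1}{-61} \left(-33\right) = 108 - - \frac{33}{61} = 108 + \frac{33}{61} = \frac{6621}{61}$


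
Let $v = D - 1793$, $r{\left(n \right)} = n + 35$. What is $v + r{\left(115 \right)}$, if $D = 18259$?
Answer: $16616$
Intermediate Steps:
$r{\left(n \right)} = 35 + n$
$v = 16466$ ($v = 18259 - 1793 = 16466$)
$v + r{\left(115 \right)} = 16466 + \left(35 + 115\right) = 16466 + 150 = 16616$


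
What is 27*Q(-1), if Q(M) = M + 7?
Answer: 162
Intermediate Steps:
Q(M) = 7 + M
27*Q(-1) = 27*(7 - 1) = 27*6 = 162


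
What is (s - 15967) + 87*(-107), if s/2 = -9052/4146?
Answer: -52406200/2073 ≈ -25280.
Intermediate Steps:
s = -9052/2073 (s = 2*(-9052/4146) = 2*(-9052*1/4146) = 2*(-4526/2073) = -9052/2073 ≈ -4.3666)
(s - 15967) + 87*(-107) = (-9052/2073 - 15967) + 87*(-107) = -33108643/2073 - 9309 = -52406200/2073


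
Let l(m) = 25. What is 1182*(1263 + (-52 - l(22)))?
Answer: 1401852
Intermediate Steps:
1182*(1263 + (-52 - l(22))) = 1182*(1263 + (-52 - 1*25)) = 1182*(1263 + (-52 - 25)) = 1182*(1263 - 77) = 1182*1186 = 1401852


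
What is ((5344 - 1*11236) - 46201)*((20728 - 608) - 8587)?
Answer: -600788569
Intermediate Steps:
((5344 - 1*11236) - 46201)*((20728 - 608) - 8587) = ((5344 - 11236) - 46201)*(20120 - 8587) = (-5892 - 46201)*11533 = -52093*11533 = -600788569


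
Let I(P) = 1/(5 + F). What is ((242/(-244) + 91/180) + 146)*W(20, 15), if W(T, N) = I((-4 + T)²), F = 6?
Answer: 1597741/120780 ≈ 13.229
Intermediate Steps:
I(P) = 1/11 (I(P) = 1/(5 + 6) = 1/11)
W(T, N) = 1/11
((242/(-244) + 91/180) + 146)*W(20, 15) = ((242/(-244) + 91/180) + 146)*(1/11) = ((242*(-1/244) + 91*(1/180)) + 146)*(1/11) = ((-121/122 + 91/180) + 146)*(1/11) = (-5339/10980 + 146)*(1/11) = (1597741/10980)*(1/11) = 1597741/120780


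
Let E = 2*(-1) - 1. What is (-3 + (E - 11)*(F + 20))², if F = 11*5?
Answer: 1108809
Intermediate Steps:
F = 55
E = -3 (E = -2 - 1 = -3)
(-3 + (E - 11)*(F + 20))² = (-3 + (-3 - 11)*(55 + 20))² = (-3 - 14*75)² = (-3 - 1050)² = (-1053)² = 1108809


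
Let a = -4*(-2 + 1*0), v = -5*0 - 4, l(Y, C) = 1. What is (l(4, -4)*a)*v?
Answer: -32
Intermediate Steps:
v = -4 (v = 0 - 4 = -4)
a = 8 (a = -4*(-2 + 0) = -4*(-2) = 8)
(l(4, -4)*a)*v = (1*8)*(-4) = 8*(-4) = -32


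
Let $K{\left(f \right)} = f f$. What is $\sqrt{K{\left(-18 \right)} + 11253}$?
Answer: $\sqrt{11577} \approx 107.6$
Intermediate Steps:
$K{\left(f \right)} = f^{2}$
$\sqrt{K{\left(-18 \right)} + 11253} = \sqrt{\left(-18\right)^{2} + 11253} = \sqrt{324 + 11253} = \sqrt{11577}$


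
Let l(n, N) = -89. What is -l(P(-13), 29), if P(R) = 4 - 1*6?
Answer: 89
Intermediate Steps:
P(R) = -2 (P(R) = 4 - 6 = -2)
-l(P(-13), 29) = -1*(-89) = 89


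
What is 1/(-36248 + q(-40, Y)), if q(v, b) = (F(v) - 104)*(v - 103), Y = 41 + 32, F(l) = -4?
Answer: -1/20804 ≈ -4.8068e-5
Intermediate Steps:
Y = 73
q(v, b) = 11124 - 108*v (q(v, b) = (-4 - 104)*(v - 103) = -108*(-103 + v) = 11124 - 108*v)
1/(-36248 + q(-40, Y)) = 1/(-36248 + (11124 - 108*(-40))) = 1/(-36248 + (11124 + 4320)) = 1/(-36248 + 15444) = 1/(-20804) = -1/20804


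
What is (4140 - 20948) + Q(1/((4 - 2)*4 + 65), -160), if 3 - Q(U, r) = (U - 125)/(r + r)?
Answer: -98143481/5840 ≈ -16805.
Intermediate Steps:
Q(U, r) = 3 - (-125 + U)/(2*r) (Q(U, r) = 3 - (U - 125)/(r + r) = 3 - (-125 + U)/(2*r))
(4140 - 20948) + Q(1/((4 - 2)*4 + 65), -160) = (4140 - 20948) + (1/2)*(125 - 1/((4 - 2)*4 + 65) + 6*(-160))/(-160) = -16808 + (1/2)*(-1/160)*(125 - 1/(2*4 + 65) - 960) = -16808 + (1/2)*(-1/160)*(125 - 1/(8 + 65) - 960) = -16808 + (1/2)*(-1/160)*(125 - 1/73 - 960) = -16808 + (1/2)*(-1/160)*(-60956/73) = -16808 + 15239/5840 = -98143481/5840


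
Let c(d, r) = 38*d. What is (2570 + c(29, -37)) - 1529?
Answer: 2143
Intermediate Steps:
(2570 + c(29, -37)) - 1529 = (2570 + 38*29) - 1529 = (2570 + 1102) - 1529 = 3672 - 1529 = 2143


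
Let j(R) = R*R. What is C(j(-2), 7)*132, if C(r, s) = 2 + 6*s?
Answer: 5808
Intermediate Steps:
j(R) = R²
C(j(-2), 7)*132 = (2 + 6*7)*132 = (2 + 42)*132 = 44*132 = 5808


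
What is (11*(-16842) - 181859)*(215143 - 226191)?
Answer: 4055952808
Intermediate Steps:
(11*(-16842) - 181859)*(215143 - 226191) = (-185262 - 181859)*(-11048) = -367121*(-11048) = 4055952808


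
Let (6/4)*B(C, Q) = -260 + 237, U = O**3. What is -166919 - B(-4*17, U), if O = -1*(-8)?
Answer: -500711/3 ≈ -1.6690e+5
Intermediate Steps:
O = 8
U = 512 (U = 8**3 = 512)
B(C, Q) = -46/3 (B(C, Q) = 2*(-260 + 237)/3 = (2/3)*(-23) = -46/3)
-166919 - B(-4*17, U) = -166919 - 1*(-46/3) = -166919 + 46/3 = -500711/3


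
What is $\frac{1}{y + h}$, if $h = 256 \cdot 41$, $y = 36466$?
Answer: $\frac{1}{46962} \approx 2.1294 \cdot 10^{-5}$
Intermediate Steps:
$h = 10496$
$\frac{1}{y + h} = \frac{1}{36466 + 10496} = \frac{1}{46962}$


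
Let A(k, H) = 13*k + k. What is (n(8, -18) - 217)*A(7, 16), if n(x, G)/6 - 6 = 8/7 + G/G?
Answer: -16478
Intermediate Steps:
A(k, H) = 14*k
n(x, G) = 342/7 (n(x, G) = 36 + 6*(8/7 + G/G) = 36 + 6*(8*(⅐) + 1) = 36 + 6*(8/7 + 1) = 36 + 6*(15/7) = 36 + 90/7 = 342/7)
(n(8, -18) - 217)*A(7, 16) = (342/7 - 217)*(14*7) = -1177/7*98 = -16478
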